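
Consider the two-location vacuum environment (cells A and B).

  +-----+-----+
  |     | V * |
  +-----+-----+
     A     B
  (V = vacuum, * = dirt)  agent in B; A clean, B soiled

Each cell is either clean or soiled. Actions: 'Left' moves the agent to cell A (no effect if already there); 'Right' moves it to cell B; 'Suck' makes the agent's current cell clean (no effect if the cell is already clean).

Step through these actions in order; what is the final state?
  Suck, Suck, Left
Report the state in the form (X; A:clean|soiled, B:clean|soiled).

(A; A:clean, B:clean)

step 1/3 (Suck): (B; A:clean, B:clean)
step 2/3 (Suck): (B; A:clean, B:clean)
step 3/3 (Left): (A; A:clean, B:clean)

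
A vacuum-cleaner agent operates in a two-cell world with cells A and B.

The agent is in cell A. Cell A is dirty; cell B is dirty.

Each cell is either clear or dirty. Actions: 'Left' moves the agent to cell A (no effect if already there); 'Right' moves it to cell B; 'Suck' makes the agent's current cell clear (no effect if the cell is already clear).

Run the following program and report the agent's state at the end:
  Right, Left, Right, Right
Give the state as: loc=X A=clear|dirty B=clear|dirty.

Right (#1): loc=B A=dirty B=dirty
Left (#2): loc=A A=dirty B=dirty
Right (#3): loc=B A=dirty B=dirty
Right (#4): loc=B A=dirty B=dirty

loc=B A=dirty B=dirty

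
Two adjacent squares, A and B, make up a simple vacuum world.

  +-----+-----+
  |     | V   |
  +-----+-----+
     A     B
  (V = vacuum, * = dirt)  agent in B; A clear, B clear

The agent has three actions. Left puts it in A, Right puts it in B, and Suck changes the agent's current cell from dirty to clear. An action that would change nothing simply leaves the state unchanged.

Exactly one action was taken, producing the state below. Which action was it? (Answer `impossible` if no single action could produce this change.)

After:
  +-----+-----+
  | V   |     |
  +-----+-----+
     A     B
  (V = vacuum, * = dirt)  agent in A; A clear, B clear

Left

try  Left: <A|clear|clear>  ← match
try Right: <B|clear|clear>
try  Suck: <B|clear|clear>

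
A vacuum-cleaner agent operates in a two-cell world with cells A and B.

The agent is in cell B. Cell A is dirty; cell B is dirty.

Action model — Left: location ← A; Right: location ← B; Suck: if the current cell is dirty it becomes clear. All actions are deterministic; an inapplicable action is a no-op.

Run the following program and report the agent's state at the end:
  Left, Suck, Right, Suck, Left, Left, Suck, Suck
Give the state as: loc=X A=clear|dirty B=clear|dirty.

Left (#1): loc=A A=dirty B=dirty
Suck (#2): loc=A A=clear B=dirty
Right (#3): loc=B A=clear B=dirty
Suck (#4): loc=B A=clear B=clear
Left (#5): loc=A A=clear B=clear
Left (#6): loc=A A=clear B=clear
Suck (#7): loc=A A=clear B=clear
Suck (#8): loc=A A=clear B=clear

loc=A A=clear B=clear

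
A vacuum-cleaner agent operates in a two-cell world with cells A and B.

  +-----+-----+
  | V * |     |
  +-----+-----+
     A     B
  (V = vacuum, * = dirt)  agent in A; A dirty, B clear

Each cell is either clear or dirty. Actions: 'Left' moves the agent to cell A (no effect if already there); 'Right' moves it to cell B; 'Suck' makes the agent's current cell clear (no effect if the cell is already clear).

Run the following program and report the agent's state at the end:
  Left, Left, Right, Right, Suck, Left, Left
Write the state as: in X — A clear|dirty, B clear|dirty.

in A — A dirty, B clear

1) do Left; now in A — A dirty, B clear
2) do Left; now in A — A dirty, B clear
3) do Right; now in B — A dirty, B clear
4) do Right; now in B — A dirty, B clear
5) do Suck; now in B — A dirty, B clear
6) do Left; now in A — A dirty, B clear
7) do Left; now in A — A dirty, B clear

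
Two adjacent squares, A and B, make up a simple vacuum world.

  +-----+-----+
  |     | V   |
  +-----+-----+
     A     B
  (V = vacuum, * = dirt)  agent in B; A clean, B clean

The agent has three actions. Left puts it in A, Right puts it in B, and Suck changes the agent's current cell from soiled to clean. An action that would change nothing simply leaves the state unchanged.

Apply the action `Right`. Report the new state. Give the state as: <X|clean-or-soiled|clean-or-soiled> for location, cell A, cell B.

<B|clean|clean>

start: <B|clean|clean>
1) do Right; now <B|clean|clean>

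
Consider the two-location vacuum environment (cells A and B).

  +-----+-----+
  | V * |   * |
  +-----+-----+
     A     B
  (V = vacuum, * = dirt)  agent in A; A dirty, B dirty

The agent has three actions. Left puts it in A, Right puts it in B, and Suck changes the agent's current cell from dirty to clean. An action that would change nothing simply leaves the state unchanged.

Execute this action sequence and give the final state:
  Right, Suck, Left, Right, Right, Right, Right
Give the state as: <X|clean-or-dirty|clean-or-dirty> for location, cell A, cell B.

t=1 Right ⇒ <B|dirty|dirty>
t=2 Suck ⇒ <B|dirty|clean>
t=3 Left ⇒ <A|dirty|clean>
t=4 Right ⇒ <B|dirty|clean>
t=5 Right ⇒ <B|dirty|clean>
t=6 Right ⇒ <B|dirty|clean>
t=7 Right ⇒ <B|dirty|clean>

<B|dirty|clean>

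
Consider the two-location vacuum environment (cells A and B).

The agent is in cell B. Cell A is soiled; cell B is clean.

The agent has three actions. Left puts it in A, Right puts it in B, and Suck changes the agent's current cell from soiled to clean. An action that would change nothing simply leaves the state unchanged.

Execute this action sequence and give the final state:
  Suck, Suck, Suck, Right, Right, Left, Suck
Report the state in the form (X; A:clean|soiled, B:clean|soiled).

(A; A:clean, B:clean)

t=1 Suck ⇒ (B; A:soiled, B:clean)
t=2 Suck ⇒ (B; A:soiled, B:clean)
t=3 Suck ⇒ (B; A:soiled, B:clean)
t=4 Right ⇒ (B; A:soiled, B:clean)
t=5 Right ⇒ (B; A:soiled, B:clean)
t=6 Left ⇒ (A; A:soiled, B:clean)
t=7 Suck ⇒ (A; A:clean, B:clean)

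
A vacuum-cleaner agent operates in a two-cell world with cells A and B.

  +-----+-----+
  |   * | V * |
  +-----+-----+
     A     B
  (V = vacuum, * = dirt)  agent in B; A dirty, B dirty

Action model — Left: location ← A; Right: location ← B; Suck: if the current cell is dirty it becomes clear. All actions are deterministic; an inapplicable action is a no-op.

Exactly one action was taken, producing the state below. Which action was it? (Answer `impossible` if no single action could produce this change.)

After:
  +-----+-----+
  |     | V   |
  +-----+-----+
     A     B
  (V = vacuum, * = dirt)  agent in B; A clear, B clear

impossible

try  Left: in A — A dirty, B dirty
try Right: in B — A dirty, B dirty
try  Suck: in B — A dirty, B clear
no single action produces the after-state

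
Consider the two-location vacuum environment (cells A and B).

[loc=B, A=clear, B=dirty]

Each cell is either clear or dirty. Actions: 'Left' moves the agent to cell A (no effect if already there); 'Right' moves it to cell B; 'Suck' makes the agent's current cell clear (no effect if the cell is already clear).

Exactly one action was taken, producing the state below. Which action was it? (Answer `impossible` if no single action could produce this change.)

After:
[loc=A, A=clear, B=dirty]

Left

try  Left: (A; A:clear, B:dirty)  ← match
try Right: (B; A:clear, B:dirty)
try  Suck: (B; A:clear, B:clear)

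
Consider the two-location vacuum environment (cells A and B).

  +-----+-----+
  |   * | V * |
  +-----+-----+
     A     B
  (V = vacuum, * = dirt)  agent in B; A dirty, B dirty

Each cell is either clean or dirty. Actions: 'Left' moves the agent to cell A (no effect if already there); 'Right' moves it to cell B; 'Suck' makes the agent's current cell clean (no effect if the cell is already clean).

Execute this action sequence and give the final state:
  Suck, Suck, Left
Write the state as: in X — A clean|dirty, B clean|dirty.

in A — A dirty, B clean

[1] after Suck: in B — A dirty, B clean
[2] after Suck: in B — A dirty, B clean
[3] after Left: in A — A dirty, B clean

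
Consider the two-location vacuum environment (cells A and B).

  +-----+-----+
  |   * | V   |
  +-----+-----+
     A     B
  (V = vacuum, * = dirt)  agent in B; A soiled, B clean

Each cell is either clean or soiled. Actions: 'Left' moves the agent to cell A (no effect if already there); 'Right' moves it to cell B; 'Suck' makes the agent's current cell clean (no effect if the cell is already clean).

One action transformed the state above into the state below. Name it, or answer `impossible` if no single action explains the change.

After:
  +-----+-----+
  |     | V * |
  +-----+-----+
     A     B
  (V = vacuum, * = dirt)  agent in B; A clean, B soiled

impossible

try  Left: in A — A soiled, B clean
try Right: in B — A soiled, B clean
try  Suck: in B — A soiled, B clean
no single action produces the after-state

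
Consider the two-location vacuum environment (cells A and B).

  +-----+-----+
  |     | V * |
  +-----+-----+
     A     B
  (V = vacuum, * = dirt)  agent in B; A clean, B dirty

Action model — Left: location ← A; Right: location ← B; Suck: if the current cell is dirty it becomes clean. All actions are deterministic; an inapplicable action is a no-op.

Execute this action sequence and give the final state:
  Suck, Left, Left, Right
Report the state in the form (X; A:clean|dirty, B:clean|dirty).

(B; A:clean, B:clean)

1. Suck → (B; A:clean, B:clean)
2. Left → (A; A:clean, B:clean)
3. Left → (A; A:clean, B:clean)
4. Right → (B; A:clean, B:clean)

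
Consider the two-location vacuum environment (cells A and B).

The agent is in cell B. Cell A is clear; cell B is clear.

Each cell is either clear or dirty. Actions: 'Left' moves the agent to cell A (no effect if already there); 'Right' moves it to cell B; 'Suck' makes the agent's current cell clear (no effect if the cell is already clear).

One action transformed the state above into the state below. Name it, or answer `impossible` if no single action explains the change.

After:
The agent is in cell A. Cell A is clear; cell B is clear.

try  Left: in A — A clear, B clear  ← match
try Right: in B — A clear, B clear
try  Suck: in B — A clear, B clear

Left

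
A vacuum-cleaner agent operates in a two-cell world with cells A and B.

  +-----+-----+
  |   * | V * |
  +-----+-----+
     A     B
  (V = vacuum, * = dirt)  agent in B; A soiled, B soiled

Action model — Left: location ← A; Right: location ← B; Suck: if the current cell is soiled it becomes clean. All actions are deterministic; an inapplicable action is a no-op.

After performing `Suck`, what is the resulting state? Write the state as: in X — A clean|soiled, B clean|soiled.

start: in B — A soiled, B soiled
step 1/1 (Suck): in B — A soiled, B clean

in B — A soiled, B clean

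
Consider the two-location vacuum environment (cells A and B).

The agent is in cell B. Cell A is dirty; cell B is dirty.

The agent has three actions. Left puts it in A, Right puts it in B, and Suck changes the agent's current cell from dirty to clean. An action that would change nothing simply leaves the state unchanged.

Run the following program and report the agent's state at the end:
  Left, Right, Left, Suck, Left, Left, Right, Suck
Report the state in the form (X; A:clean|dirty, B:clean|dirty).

(B; A:clean, B:clean)

Left (#1): (A; A:dirty, B:dirty)
Right (#2): (B; A:dirty, B:dirty)
Left (#3): (A; A:dirty, B:dirty)
Suck (#4): (A; A:clean, B:dirty)
Left (#5): (A; A:clean, B:dirty)
Left (#6): (A; A:clean, B:dirty)
Right (#7): (B; A:clean, B:dirty)
Suck (#8): (B; A:clean, B:clean)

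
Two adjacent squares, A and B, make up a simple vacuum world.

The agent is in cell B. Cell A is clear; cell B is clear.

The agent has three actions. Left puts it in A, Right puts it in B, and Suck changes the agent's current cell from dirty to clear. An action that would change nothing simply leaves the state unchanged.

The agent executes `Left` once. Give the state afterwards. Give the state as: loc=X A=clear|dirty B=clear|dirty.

loc=A A=clear B=clear

start: loc=B A=clear B=clear
1. Left → loc=A A=clear B=clear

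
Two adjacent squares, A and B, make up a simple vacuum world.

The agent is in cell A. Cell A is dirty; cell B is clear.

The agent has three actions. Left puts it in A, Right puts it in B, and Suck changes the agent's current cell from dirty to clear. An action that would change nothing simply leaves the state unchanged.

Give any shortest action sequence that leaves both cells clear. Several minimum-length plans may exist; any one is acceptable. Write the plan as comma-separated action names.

Suck

Suck (#1): in A — A clear, B clear
min 1: A is dirty, one Suck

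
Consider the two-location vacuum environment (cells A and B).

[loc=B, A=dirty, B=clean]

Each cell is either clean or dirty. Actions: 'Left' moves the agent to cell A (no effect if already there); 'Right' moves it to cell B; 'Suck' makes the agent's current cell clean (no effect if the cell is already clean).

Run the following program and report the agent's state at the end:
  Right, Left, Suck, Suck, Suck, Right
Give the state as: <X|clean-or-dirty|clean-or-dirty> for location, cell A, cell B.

t=1 Right ⇒ <B|dirty|clean>
t=2 Left ⇒ <A|dirty|clean>
t=3 Suck ⇒ <A|clean|clean>
t=4 Suck ⇒ <A|clean|clean>
t=5 Suck ⇒ <A|clean|clean>
t=6 Right ⇒ <B|clean|clean>

<B|clean|clean>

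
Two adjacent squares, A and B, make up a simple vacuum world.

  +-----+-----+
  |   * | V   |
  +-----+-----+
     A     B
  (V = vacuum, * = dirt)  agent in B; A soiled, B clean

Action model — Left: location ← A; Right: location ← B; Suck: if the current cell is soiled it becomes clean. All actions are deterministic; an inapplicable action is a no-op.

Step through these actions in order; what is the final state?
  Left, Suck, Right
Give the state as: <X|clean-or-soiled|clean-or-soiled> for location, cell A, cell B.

<B|clean|clean>

[1] after Left: <A|soiled|clean>
[2] after Suck: <A|clean|clean>
[3] after Right: <B|clean|clean>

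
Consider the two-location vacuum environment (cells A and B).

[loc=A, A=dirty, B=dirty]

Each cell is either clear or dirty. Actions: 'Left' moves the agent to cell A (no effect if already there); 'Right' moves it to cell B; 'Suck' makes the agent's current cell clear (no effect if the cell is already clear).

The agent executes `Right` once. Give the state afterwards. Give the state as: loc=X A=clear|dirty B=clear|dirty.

start: loc=A A=dirty B=dirty
step 1/1 (Right): loc=B A=dirty B=dirty

loc=B A=dirty B=dirty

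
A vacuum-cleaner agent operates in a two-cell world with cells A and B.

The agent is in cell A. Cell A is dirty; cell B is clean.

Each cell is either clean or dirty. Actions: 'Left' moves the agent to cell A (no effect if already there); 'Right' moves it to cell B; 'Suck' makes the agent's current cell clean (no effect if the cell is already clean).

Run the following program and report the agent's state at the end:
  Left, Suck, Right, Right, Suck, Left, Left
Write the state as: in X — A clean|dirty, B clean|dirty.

in A — A clean, B clean

Left (#1): in A — A dirty, B clean
Suck (#2): in A — A clean, B clean
Right (#3): in B — A clean, B clean
Right (#4): in B — A clean, B clean
Suck (#5): in B — A clean, B clean
Left (#6): in A — A clean, B clean
Left (#7): in A — A clean, B clean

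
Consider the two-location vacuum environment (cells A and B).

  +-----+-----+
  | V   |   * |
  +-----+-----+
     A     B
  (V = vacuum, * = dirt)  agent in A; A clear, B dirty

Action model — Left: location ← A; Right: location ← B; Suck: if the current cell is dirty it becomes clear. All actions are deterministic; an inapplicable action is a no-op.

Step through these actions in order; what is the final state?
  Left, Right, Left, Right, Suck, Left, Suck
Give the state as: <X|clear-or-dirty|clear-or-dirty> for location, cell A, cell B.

<A|clear|clear>

1. Left → <A|clear|dirty>
2. Right → <B|clear|dirty>
3. Left → <A|clear|dirty>
4. Right → <B|clear|dirty>
5. Suck → <B|clear|clear>
6. Left → <A|clear|clear>
7. Suck → <A|clear|clear>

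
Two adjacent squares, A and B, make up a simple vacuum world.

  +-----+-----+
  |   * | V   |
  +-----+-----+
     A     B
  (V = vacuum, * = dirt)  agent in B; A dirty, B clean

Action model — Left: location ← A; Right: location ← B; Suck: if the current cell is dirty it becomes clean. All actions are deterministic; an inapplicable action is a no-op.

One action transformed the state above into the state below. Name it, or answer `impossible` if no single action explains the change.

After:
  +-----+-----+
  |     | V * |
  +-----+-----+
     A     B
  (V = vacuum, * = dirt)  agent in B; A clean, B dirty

try  Left: in A — A dirty, B clean
try Right: in B — A dirty, B clean
try  Suck: in B — A dirty, B clean
no single action produces the after-state

impossible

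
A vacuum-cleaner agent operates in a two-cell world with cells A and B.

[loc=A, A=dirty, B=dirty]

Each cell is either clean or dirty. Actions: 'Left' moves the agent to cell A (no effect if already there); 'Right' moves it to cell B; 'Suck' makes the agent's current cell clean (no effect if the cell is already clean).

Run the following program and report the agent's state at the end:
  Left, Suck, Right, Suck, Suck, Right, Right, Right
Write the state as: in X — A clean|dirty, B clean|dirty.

in B — A clean, B clean

[1] after Left: in A — A dirty, B dirty
[2] after Suck: in A — A clean, B dirty
[3] after Right: in B — A clean, B dirty
[4] after Suck: in B — A clean, B clean
[5] after Suck: in B — A clean, B clean
[6] after Right: in B — A clean, B clean
[7] after Right: in B — A clean, B clean
[8] after Right: in B — A clean, B clean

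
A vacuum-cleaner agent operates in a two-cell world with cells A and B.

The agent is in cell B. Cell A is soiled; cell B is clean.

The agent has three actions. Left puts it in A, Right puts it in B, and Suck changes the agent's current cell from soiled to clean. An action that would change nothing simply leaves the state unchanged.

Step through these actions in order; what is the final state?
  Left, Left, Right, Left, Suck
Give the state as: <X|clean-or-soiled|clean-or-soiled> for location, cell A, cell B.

<A|clean|clean>

1) do Left; now <A|soiled|clean>
2) do Left; now <A|soiled|clean>
3) do Right; now <B|soiled|clean>
4) do Left; now <A|soiled|clean>
5) do Suck; now <A|clean|clean>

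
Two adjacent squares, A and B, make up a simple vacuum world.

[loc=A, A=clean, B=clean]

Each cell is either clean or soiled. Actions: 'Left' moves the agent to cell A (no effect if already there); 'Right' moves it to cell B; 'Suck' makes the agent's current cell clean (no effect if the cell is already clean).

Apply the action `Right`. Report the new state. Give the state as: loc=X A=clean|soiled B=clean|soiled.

loc=B A=clean B=clean

start: loc=A A=clean B=clean
Right (#1): loc=B A=clean B=clean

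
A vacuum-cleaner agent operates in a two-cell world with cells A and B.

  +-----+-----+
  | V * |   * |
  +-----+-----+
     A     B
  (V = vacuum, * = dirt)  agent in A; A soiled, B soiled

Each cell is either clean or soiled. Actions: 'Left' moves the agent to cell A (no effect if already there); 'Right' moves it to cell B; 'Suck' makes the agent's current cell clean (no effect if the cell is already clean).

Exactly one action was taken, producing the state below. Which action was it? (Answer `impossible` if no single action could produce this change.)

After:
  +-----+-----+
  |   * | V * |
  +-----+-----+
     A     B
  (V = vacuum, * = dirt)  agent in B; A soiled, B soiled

try  Left: in A — A soiled, B soiled
try Right: in B — A soiled, B soiled  ← match
try  Suck: in A — A clean, B soiled

Right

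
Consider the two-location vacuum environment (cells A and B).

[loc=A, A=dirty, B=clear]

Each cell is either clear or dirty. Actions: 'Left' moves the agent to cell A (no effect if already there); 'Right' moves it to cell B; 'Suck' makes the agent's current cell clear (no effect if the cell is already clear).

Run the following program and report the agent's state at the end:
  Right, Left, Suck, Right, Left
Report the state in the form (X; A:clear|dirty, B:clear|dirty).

(A; A:clear, B:clear)

[1] after Right: (B; A:dirty, B:clear)
[2] after Left: (A; A:dirty, B:clear)
[3] after Suck: (A; A:clear, B:clear)
[4] after Right: (B; A:clear, B:clear)
[5] after Left: (A; A:clear, B:clear)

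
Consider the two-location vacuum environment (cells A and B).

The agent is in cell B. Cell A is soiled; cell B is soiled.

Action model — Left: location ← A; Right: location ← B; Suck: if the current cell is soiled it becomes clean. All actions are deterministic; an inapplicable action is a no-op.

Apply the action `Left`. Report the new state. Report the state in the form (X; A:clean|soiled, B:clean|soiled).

start: (B; A:soiled, B:soiled)
[1] after Left: (A; A:soiled, B:soiled)

(A; A:soiled, B:soiled)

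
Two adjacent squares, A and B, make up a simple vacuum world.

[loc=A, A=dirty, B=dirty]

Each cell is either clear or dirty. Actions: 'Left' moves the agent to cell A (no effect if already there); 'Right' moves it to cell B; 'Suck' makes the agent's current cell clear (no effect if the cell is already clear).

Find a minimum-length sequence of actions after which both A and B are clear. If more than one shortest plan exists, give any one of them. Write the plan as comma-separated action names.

Suck, Right, Suck

t=1 Suck ⇒ in A — A clear, B dirty
t=2 Right ⇒ in B — A clear, B dirty
t=3 Suck ⇒ in B — A clear, B clear
min 3: Suck A + move + Suck B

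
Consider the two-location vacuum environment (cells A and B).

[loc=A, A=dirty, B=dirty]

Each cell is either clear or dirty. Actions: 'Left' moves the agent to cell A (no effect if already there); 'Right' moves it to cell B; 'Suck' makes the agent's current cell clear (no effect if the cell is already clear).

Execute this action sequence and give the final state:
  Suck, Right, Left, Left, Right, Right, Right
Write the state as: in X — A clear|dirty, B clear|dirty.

Suck (#1): in A — A clear, B dirty
Right (#2): in B — A clear, B dirty
Left (#3): in A — A clear, B dirty
Left (#4): in A — A clear, B dirty
Right (#5): in B — A clear, B dirty
Right (#6): in B — A clear, B dirty
Right (#7): in B — A clear, B dirty

in B — A clear, B dirty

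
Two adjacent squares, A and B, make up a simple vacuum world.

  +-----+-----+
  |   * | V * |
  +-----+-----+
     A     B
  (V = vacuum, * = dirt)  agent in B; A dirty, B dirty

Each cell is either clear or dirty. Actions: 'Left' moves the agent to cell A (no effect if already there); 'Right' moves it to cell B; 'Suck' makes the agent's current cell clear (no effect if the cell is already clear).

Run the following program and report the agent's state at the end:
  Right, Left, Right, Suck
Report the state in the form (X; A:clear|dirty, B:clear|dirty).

step 1/4 (Right): (B; A:dirty, B:dirty)
step 2/4 (Left): (A; A:dirty, B:dirty)
step 3/4 (Right): (B; A:dirty, B:dirty)
step 4/4 (Suck): (B; A:dirty, B:clear)

(B; A:dirty, B:clear)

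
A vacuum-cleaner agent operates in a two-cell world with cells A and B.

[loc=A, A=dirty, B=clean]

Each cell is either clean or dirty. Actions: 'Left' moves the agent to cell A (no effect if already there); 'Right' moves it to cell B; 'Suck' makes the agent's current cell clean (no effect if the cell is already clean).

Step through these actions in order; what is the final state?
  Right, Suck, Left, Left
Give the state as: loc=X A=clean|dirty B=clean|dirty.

1. Right → loc=B A=dirty B=clean
2. Suck → loc=B A=dirty B=clean
3. Left → loc=A A=dirty B=clean
4. Left → loc=A A=dirty B=clean

loc=A A=dirty B=clean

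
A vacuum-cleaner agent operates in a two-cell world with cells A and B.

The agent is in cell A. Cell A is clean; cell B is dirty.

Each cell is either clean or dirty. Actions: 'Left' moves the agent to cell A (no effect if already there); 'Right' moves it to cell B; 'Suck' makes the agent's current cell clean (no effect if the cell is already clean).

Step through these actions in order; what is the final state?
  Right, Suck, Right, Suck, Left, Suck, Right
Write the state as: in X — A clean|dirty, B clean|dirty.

in B — A clean, B clean

1. Right → in B — A clean, B dirty
2. Suck → in B — A clean, B clean
3. Right → in B — A clean, B clean
4. Suck → in B — A clean, B clean
5. Left → in A — A clean, B clean
6. Suck → in A — A clean, B clean
7. Right → in B — A clean, B clean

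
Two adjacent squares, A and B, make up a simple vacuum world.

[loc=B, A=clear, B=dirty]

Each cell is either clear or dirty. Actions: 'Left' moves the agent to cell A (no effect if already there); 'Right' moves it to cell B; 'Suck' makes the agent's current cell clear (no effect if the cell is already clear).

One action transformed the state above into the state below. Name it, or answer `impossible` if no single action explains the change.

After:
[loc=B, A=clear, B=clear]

try  Left: (A; A:clear, B:dirty)
try Right: (B; A:clear, B:dirty)
try  Suck: (B; A:clear, B:clear)  ← match

Suck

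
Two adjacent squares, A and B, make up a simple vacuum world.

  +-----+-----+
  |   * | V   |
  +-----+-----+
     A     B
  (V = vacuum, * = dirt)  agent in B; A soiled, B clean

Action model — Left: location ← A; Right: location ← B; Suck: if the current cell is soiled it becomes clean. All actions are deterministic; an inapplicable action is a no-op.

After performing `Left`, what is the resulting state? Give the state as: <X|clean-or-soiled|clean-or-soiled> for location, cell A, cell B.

start: <B|soiled|clean>
Left (#1): <A|soiled|clean>

<A|soiled|clean>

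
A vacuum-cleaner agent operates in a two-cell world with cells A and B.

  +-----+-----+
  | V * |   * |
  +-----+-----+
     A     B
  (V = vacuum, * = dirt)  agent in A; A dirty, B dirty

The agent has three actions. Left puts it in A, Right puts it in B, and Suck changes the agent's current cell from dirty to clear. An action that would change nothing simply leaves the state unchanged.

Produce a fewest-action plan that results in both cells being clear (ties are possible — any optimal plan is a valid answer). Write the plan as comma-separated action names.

Suck, Right, Suck

step 1/3 (Suck): in A — A clear, B dirty
step 2/3 (Right): in B — A clear, B dirty
step 3/3 (Suck): in B — A clear, B clear
min 3: Suck A + move + Suck B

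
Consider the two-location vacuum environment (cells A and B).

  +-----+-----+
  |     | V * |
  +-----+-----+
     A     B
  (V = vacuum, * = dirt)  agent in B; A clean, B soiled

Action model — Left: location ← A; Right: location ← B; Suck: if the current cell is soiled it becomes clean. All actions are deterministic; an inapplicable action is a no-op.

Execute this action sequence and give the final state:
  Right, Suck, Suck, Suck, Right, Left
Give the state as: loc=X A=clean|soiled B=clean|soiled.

loc=A A=clean B=clean

Right (#1): loc=B A=clean B=soiled
Suck (#2): loc=B A=clean B=clean
Suck (#3): loc=B A=clean B=clean
Suck (#4): loc=B A=clean B=clean
Right (#5): loc=B A=clean B=clean
Left (#6): loc=A A=clean B=clean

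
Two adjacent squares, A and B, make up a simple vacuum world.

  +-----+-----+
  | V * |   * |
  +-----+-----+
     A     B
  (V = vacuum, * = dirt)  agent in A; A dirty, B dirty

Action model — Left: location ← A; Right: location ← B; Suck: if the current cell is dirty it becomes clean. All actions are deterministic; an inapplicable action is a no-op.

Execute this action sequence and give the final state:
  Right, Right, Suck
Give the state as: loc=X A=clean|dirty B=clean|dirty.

step 1/3 (Right): loc=B A=dirty B=dirty
step 2/3 (Right): loc=B A=dirty B=dirty
step 3/3 (Suck): loc=B A=dirty B=clean

loc=B A=dirty B=clean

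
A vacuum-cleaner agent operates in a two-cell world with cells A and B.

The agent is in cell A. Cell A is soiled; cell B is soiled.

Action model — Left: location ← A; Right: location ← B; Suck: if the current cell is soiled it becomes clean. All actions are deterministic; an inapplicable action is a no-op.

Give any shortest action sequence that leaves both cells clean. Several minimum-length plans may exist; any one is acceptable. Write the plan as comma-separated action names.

[1] after Suck: <A|clean|soiled>
[2] after Right: <B|clean|soiled>
[3] after Suck: <B|clean|clean>
min 3: Suck A + move + Suck B

Suck, Right, Suck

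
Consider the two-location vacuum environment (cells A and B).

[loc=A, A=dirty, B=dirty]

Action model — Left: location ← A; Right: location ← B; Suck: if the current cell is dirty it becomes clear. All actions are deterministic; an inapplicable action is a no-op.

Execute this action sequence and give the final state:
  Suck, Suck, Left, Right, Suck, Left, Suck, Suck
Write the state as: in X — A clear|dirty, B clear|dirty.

[1] after Suck: in A — A clear, B dirty
[2] after Suck: in A — A clear, B dirty
[3] after Left: in A — A clear, B dirty
[4] after Right: in B — A clear, B dirty
[5] after Suck: in B — A clear, B clear
[6] after Left: in A — A clear, B clear
[7] after Suck: in A — A clear, B clear
[8] after Suck: in A — A clear, B clear

in A — A clear, B clear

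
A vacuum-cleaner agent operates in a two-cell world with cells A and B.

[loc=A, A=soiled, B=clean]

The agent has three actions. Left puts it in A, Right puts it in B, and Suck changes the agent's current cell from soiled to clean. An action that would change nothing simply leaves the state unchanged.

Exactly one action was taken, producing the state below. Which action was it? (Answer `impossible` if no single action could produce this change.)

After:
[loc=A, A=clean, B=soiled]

try  Left: loc=A A=soiled B=clean
try Right: loc=B A=soiled B=clean
try  Suck: loc=A A=clean B=clean
no single action produces the after-state

impossible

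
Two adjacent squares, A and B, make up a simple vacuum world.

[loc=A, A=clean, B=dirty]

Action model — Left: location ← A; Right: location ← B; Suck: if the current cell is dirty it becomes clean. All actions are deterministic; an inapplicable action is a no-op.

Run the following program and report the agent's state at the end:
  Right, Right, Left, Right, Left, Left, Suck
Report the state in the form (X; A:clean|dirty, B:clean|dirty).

(A; A:clean, B:dirty)

1. Right → (B; A:clean, B:dirty)
2. Right → (B; A:clean, B:dirty)
3. Left → (A; A:clean, B:dirty)
4. Right → (B; A:clean, B:dirty)
5. Left → (A; A:clean, B:dirty)
6. Left → (A; A:clean, B:dirty)
7. Suck → (A; A:clean, B:dirty)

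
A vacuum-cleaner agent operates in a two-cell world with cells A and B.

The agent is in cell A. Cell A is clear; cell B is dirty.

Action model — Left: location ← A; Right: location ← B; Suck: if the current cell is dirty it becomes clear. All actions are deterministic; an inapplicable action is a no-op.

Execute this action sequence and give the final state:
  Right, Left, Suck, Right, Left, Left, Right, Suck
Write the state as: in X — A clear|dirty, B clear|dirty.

in B — A clear, B clear

1) do Right; now in B — A clear, B dirty
2) do Left; now in A — A clear, B dirty
3) do Suck; now in A — A clear, B dirty
4) do Right; now in B — A clear, B dirty
5) do Left; now in A — A clear, B dirty
6) do Left; now in A — A clear, B dirty
7) do Right; now in B — A clear, B dirty
8) do Suck; now in B — A clear, B clear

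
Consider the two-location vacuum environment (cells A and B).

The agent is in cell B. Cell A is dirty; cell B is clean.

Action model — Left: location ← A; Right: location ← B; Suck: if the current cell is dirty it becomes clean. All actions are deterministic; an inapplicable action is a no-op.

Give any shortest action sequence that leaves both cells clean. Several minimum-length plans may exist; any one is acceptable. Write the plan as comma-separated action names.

Left, Suck

Left (#1): loc=A A=dirty B=clean
Suck (#2): loc=A A=clean B=clean
min 2: go A then Suck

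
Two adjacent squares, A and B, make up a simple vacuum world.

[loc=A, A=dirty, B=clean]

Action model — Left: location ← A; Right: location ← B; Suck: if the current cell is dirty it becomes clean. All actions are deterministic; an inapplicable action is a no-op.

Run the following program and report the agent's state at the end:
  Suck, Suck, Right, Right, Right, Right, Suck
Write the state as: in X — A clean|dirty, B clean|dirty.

1) do Suck; now in A — A clean, B clean
2) do Suck; now in A — A clean, B clean
3) do Right; now in B — A clean, B clean
4) do Right; now in B — A clean, B clean
5) do Right; now in B — A clean, B clean
6) do Right; now in B — A clean, B clean
7) do Suck; now in B — A clean, B clean

in B — A clean, B clean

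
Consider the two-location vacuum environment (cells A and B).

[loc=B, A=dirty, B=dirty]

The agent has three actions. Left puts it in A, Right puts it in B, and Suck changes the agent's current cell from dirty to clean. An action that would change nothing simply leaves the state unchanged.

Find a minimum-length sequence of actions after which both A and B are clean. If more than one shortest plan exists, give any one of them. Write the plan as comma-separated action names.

Suck, Left, Suck

1. Suck → (B; A:dirty, B:clean)
2. Left → (A; A:dirty, B:clean)
3. Suck → (A; A:clean, B:clean)
min 3: Suck B + move + Suck A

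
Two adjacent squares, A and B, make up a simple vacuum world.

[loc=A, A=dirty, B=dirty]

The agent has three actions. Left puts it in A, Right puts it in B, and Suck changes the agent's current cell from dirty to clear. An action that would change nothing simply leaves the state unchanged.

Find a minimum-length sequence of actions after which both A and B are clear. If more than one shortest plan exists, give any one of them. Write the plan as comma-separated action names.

step 1/3 (Suck): loc=A A=clear B=dirty
step 2/3 (Right): loc=B A=clear B=dirty
step 3/3 (Suck): loc=B A=clear B=clear
min 3: Suck A + move + Suck B

Suck, Right, Suck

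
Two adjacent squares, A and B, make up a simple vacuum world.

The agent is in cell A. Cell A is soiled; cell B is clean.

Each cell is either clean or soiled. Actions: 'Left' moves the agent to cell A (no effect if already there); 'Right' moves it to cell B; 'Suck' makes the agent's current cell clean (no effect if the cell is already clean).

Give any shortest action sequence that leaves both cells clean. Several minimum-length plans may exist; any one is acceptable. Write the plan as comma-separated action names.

t=1 Suck ⇒ (A; A:clean, B:clean)
min 1: A is soiled, one Suck

Suck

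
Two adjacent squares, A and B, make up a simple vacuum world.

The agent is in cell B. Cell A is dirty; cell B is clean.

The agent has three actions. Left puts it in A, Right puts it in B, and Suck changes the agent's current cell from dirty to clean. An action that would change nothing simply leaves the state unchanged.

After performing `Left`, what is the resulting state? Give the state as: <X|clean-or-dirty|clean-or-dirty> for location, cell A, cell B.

<A|dirty|clean>

start: <B|dirty|clean>
t=1 Left ⇒ <A|dirty|clean>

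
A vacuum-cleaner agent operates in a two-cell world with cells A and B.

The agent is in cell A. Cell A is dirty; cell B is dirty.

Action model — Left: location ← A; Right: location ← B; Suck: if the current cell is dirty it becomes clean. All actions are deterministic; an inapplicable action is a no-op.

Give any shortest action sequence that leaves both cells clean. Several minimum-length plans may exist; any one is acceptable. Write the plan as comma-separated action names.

Suck (#1): <A|clean|dirty>
Right (#2): <B|clean|dirty>
Suck (#3): <B|clean|clean>
min 3: Suck A + move + Suck B

Suck, Right, Suck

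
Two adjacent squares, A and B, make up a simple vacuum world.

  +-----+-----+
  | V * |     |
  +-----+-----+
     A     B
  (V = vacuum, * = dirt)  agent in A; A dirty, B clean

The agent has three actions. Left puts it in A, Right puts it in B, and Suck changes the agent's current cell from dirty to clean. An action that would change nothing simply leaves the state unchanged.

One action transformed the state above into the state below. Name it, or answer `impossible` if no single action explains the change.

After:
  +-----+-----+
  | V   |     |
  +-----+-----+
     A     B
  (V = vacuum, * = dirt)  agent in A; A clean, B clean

try  Left: in A — A dirty, B clean
try Right: in B — A dirty, B clean
try  Suck: in A — A clean, B clean  ← match

Suck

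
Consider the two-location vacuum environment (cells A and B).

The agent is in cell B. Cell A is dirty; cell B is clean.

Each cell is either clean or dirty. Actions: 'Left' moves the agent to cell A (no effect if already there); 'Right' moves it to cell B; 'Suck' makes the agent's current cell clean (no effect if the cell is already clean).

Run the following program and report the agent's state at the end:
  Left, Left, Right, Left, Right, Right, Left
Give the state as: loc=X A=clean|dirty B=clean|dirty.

loc=A A=dirty B=clean

Left (#1): loc=A A=dirty B=clean
Left (#2): loc=A A=dirty B=clean
Right (#3): loc=B A=dirty B=clean
Left (#4): loc=A A=dirty B=clean
Right (#5): loc=B A=dirty B=clean
Right (#6): loc=B A=dirty B=clean
Left (#7): loc=A A=dirty B=clean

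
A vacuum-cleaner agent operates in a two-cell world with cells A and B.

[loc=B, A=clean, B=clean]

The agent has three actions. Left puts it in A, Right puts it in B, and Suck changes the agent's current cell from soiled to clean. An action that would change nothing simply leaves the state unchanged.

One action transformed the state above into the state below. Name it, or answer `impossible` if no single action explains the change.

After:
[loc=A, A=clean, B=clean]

try  Left: loc=A A=clean B=clean  ← match
try Right: loc=B A=clean B=clean
try  Suck: loc=B A=clean B=clean

Left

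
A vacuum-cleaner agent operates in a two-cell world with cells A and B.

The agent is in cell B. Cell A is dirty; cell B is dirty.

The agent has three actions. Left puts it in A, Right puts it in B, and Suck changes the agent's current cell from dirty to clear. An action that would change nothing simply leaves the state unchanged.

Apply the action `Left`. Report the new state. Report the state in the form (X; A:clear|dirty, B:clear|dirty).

start: (B; A:dirty, B:dirty)
step 1/1 (Left): (A; A:dirty, B:dirty)

(A; A:dirty, B:dirty)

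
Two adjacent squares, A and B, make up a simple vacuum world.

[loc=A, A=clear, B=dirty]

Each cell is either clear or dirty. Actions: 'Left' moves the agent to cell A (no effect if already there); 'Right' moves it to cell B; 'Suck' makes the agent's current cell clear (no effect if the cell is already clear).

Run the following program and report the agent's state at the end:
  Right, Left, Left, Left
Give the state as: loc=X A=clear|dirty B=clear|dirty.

[1] after Right: loc=B A=clear B=dirty
[2] after Left: loc=A A=clear B=dirty
[3] after Left: loc=A A=clear B=dirty
[4] after Left: loc=A A=clear B=dirty

loc=A A=clear B=dirty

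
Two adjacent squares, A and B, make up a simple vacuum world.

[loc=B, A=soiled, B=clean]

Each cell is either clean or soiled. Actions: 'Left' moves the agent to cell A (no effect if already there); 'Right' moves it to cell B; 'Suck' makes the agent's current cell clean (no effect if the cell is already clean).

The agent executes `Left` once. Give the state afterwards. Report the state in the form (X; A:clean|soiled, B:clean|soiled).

(A; A:soiled, B:clean)

start: (B; A:soiled, B:clean)
[1] after Left: (A; A:soiled, B:clean)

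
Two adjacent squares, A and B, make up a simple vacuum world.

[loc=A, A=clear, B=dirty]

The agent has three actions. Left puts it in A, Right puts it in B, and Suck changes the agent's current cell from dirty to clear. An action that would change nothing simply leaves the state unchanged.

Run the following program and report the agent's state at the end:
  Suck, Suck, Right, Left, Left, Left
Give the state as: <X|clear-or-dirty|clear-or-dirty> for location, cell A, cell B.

<A|clear|dirty>

step 1/6 (Suck): <A|clear|dirty>
step 2/6 (Suck): <A|clear|dirty>
step 3/6 (Right): <B|clear|dirty>
step 4/6 (Left): <A|clear|dirty>
step 5/6 (Left): <A|clear|dirty>
step 6/6 (Left): <A|clear|dirty>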